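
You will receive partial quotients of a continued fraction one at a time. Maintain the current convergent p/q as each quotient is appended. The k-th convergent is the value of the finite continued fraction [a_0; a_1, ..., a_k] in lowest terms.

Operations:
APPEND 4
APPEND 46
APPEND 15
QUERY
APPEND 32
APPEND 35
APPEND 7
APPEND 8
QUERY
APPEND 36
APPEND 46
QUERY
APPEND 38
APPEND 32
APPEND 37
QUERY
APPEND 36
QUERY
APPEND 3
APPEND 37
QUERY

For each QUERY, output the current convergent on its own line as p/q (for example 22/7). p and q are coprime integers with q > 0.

APPEND 4: p_0 = 4·1 + 0 = 4, q_0 = 4·0 + 1 = 1 → 4/1
APPEND 46: p_1 = 46·4 + 1 = 185, q_1 = 46·1 + 0 = 46 → 185/46
APPEND 15: p_2 = 15·185 + 4 = 2779, q_2 = 15·46 + 1 = 691 → 2779/691
APPEND 32: p_3 = 32·2779 + 185 = 89113, q_3 = 32·691 + 46 = 22158 → 89113/22158
APPEND 35: p_4 = 35·89113 + 2779 = 3121734, q_4 = 35·22158 + 691 = 776221 → 3121734/776221
APPEND 7: p_5 = 7·3121734 + 89113 = 21941251, q_5 = 7·776221 + 22158 = 5455705 → 21941251/5455705
APPEND 8: p_6 = 8·21941251 + 3121734 = 178651742, q_6 = 8·5455705 + 776221 = 44421861 → 178651742/44421861
APPEND 36: p_7 = 36·178651742 + 21941251 = 6453403963, q_7 = 36·44421861 + 5455705 = 1604642701 → 6453403963/1604642701
APPEND 46: p_8 = 46·6453403963 + 178651742 = 297035234040, q_8 = 46·1604642701 + 44421861 = 73857986107 → 297035234040/73857986107
APPEND 38: p_9 = 38·297035234040 + 6453403963 = 11293792297483, q_9 = 38·73857986107 + 1604642701 = 2808208114767 → 11293792297483/2808208114767
APPEND 32: p_10 = 32·11293792297483 + 297035234040 = 361698388753496, q_10 = 32·2808208114767 + 73857986107 = 89936517658651 → 361698388753496/89936517658651
APPEND 37: p_11 = 37·361698388753496 + 11293792297483 = 13394134176176835, q_11 = 37·89936517658651 + 2808208114767 = 3330459361484854 → 13394134176176835/3330459361484854
APPEND 36: p_12 = 36·13394134176176835 + 361698388753496 = 482550528731119556, q_12 = 36·3330459361484854 + 89936517658651 = 119986473531113395 → 482550528731119556/119986473531113395
APPEND 3: p_13 = 3·482550528731119556 + 13394134176176835 = 1461045720369535503, q_13 = 3·119986473531113395 + 3330459361484854 = 363289879954825039 → 1461045720369535503/363289879954825039
APPEND 37: p_14 = 37·1461045720369535503 + 482550528731119556 = 54541242182403933167, q_14 = 37·363289879954825039 + 119986473531113395 = 13561712031859639838 → 54541242182403933167/13561712031859639838

2779/691
178651742/44421861
297035234040/73857986107
13394134176176835/3330459361484854
482550528731119556/119986473531113395
54541242182403933167/13561712031859639838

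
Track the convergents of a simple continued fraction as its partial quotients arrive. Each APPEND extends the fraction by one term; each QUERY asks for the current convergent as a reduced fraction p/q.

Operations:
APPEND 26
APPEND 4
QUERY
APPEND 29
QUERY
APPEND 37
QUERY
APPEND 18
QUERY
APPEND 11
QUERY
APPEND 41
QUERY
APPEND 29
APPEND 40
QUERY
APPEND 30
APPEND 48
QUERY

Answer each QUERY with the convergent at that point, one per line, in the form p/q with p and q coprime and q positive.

APPEND 26: p_0 = 26·1 + 0 = 26, q_0 = 26·0 + 1 = 1 → 26/1
APPEND 4: p_1 = 4·26 + 1 = 105, q_1 = 4·1 + 0 = 4 → 105/4
APPEND 29: p_2 = 29·105 + 26 = 3071, q_2 = 29·4 + 1 = 117 → 3071/117
APPEND 37: p_3 = 37·3071 + 105 = 113732, q_3 = 37·117 + 4 = 4333 → 113732/4333
APPEND 18: p_4 = 18·113732 + 3071 = 2050247, q_4 = 18·4333 + 117 = 78111 → 2050247/78111
APPEND 11: p_5 = 11·2050247 + 113732 = 22666449, q_5 = 11·78111 + 4333 = 863554 → 22666449/863554
APPEND 41: p_6 = 41·22666449 + 2050247 = 931374656, q_6 = 41·863554 + 78111 = 35483825 → 931374656/35483825
APPEND 29: p_7 = 29·931374656 + 22666449 = 27032531473, q_7 = 29·35483825 + 863554 = 1029894479 → 27032531473/1029894479
APPEND 40: p_8 = 40·27032531473 + 931374656 = 1082232633576, q_8 = 40·1029894479 + 35483825 = 41231262985 → 1082232633576/41231262985
APPEND 30: p_9 = 30·1082232633576 + 27032531473 = 32494011538753, q_9 = 30·41231262985 + 1029894479 = 1237967784029 → 32494011538753/1237967784029
APPEND 48: p_10 = 48·32494011538753 + 1082232633576 = 1560794786493720, q_10 = 48·1237967784029 + 41231262985 = 59463684896377 → 1560794786493720/59463684896377

105/4
3071/117
113732/4333
2050247/78111
22666449/863554
931374656/35483825
1082232633576/41231262985
1560794786493720/59463684896377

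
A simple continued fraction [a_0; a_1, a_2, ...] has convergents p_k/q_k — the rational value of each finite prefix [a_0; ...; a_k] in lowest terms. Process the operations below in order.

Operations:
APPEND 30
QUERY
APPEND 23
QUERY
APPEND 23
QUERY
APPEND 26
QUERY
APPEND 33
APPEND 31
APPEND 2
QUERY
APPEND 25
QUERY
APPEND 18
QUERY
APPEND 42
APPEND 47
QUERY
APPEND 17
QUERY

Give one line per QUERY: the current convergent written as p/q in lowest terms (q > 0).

APPEND 30: p_0 = 30·1 + 0 = 30, q_0 = 30·0 + 1 = 1 → 30/1
APPEND 23: p_1 = 23·30 + 1 = 691, q_1 = 23·1 + 0 = 23 → 691/23
APPEND 23: p_2 = 23·691 + 30 = 15923, q_2 = 23·23 + 1 = 530 → 15923/530
APPEND 26: p_3 = 26·15923 + 691 = 414689, q_3 = 26·530 + 23 = 13803 → 414689/13803
APPEND 33: p_4 = 33·414689 + 15923 = 13700660, q_4 = 33·13803 + 530 = 456029 → 13700660/456029
APPEND 31: p_5 = 31·13700660 + 414689 = 425135149, q_5 = 31·456029 + 13803 = 14150702 → 425135149/14150702
APPEND 2: p_6 = 2·425135149 + 13700660 = 863970958, q_6 = 2·14150702 + 456029 = 28757433 → 863970958/28757433
APPEND 25: p_7 = 25·863970958 + 425135149 = 22024409099, q_7 = 25·28757433 + 14150702 = 733086527 → 22024409099/733086527
APPEND 18: p_8 = 18·22024409099 + 863970958 = 397303334740, q_8 = 18·733086527 + 28757433 = 13224314919 → 397303334740/13224314919
APPEND 42: p_9 = 42·397303334740 + 22024409099 = 16708764468179, q_9 = 42·13224314919 + 733086527 = 556154313125 → 16708764468179/556154313125
APPEND 47: p_10 = 47·16708764468179 + 397303334740 = 785709233339153, q_10 = 47·556154313125 + 13224314919 = 26152477031794 → 785709233339153/26152477031794
APPEND 17: p_11 = 17·785709233339153 + 16708764468179 = 13373765731233780, q_11 = 17·26152477031794 + 556154313125 = 445148263853623 → 13373765731233780/445148263853623

30/1
691/23
15923/530
414689/13803
863970958/28757433
22024409099/733086527
397303334740/13224314919
785709233339153/26152477031794
13373765731233780/445148263853623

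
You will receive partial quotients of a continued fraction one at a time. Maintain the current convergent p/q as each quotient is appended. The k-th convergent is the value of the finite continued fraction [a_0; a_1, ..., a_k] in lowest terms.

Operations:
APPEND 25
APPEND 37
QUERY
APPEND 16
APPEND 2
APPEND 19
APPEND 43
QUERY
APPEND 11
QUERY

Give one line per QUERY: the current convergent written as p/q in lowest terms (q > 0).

APPEND 25: p_0 = 25·1 + 0 = 25, q_0 = 25·0 + 1 = 1 → 25/1
APPEND 37: p_1 = 37·25 + 1 = 926, q_1 = 37·1 + 0 = 37 → 926/37
APPEND 16: p_2 = 16·926 + 25 = 14841, q_2 = 16·37 + 1 = 593 → 14841/593
APPEND 2: p_3 = 2·14841 + 926 = 30608, q_3 = 2·593 + 37 = 1223 → 30608/1223
APPEND 19: p_4 = 19·30608 + 14841 = 596393, q_4 = 19·1223 + 593 = 23830 → 596393/23830
APPEND 43: p_5 = 43·596393 + 30608 = 25675507, q_5 = 43·23830 + 1223 = 1025913 → 25675507/1025913
APPEND 11: p_6 = 11·25675507 + 596393 = 283026970, q_6 = 11·1025913 + 23830 = 11308873 → 283026970/11308873

926/37
25675507/1025913
283026970/11308873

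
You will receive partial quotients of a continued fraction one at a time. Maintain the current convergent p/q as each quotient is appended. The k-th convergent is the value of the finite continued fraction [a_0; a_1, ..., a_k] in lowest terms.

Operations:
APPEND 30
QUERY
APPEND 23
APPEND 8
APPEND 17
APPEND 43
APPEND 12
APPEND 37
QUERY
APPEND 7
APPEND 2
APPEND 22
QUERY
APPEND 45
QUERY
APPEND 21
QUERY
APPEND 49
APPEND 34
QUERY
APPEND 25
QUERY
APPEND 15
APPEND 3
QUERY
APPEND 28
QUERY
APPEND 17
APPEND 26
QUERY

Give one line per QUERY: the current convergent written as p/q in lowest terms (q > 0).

APPEND 30: p_0 = 30·1 + 0 = 30, q_0 = 30·0 + 1 = 1 → 30/1
APPEND 23: p_1 = 23·30 + 1 = 691, q_1 = 23·1 + 0 = 23 → 691/23
APPEND 8: p_2 = 8·691 + 30 = 5558, q_2 = 8·23 + 1 = 185 → 5558/185
APPEND 17: p_3 = 17·5558 + 691 = 95177, q_3 = 17·185 + 23 = 3168 → 95177/3168
APPEND 43: p_4 = 43·95177 + 5558 = 4098169, q_4 = 43·3168 + 185 = 136409 → 4098169/136409
APPEND 12: p_5 = 12·4098169 + 95177 = 49273205, q_5 = 12·136409 + 3168 = 1640076 → 49273205/1640076
APPEND 37: p_6 = 37·49273205 + 4098169 = 1827206754, q_6 = 37·1640076 + 136409 = 60819221 → 1827206754/60819221
APPEND 7: p_7 = 7·1827206754 + 49273205 = 12839720483, q_7 = 7·60819221 + 1640076 = 427374623 → 12839720483/427374623
APPEND 2: p_8 = 2·12839720483 + 1827206754 = 27506647720, q_8 = 2·427374623 + 60819221 = 915568467 → 27506647720/915568467
APPEND 22: p_9 = 22·27506647720 + 12839720483 = 617985970323, q_9 = 22·915568467 + 427374623 = 20569880897 → 617985970323/20569880897
APPEND 45: p_10 = 45·617985970323 + 27506647720 = 27836875312255, q_10 = 45·20569880897 + 915568467 = 926560208832 → 27836875312255/926560208832
APPEND 21: p_11 = 21·27836875312255 + 617985970323 = 585192367527678, q_11 = 21·926560208832 + 20569880897 = 19478334266369 → 585192367527678/19478334266369
APPEND 49: p_12 = 49·585192367527678 + 27836875312255 = 28702262884168477, q_12 = 49·19478334266369 + 926560208832 = 955364939260913 → 28702262884168477/955364939260913
APPEND 34: p_13 = 34·28702262884168477 + 585192367527678 = 976462130429255896, q_13 = 34·955364939260913 + 19478334266369 = 32501886269137411 → 976462130429255896/32501886269137411
APPEND 25: p_14 = 25·976462130429255896 + 28702262884168477 = 24440255523615565877, q_14 = 25·32501886269137411 + 955364939260913 = 813502521667696188 → 24440255523615565877/813502521667696188
APPEND 15: p_15 = 15·24440255523615565877 + 976462130429255896 = 367580294984662744051, q_15 = 15·813502521667696188 + 32501886269137411 = 12235039711284580231 → 367580294984662744051/12235039711284580231
APPEND 3: p_16 = 3·367580294984662744051 + 24440255523615565877 = 1127181140477603798030, q_16 = 3·12235039711284580231 + 813502521667696188 = 37518621655521436881 → 1127181140477603798030/37518621655521436881
APPEND 28: p_17 = 28·1127181140477603798030 + 367580294984662744051 = 31928652228357569088891, q_17 = 28·37518621655521436881 + 12235039711284580231 = 1062756446065884812899 → 31928652228357569088891/1062756446065884812899
APPEND 17: p_18 = 17·31928652228357569088891 + 1127181140477603798030 = 543914269022556278309177, q_18 = 17·1062756446065884812899 + 37518621655521436881 = 18104378204775563256164 → 543914269022556278309177/18104378204775563256164
APPEND 26: p_19 = 26·543914269022556278309177 + 31928652228357569088891 = 14173699646814820805127493, q_19 = 26·18104378204775563256164 + 1062756446065884812899 = 471776589770230529473163 → 14173699646814820805127493/471776589770230529473163

30/1
1827206754/60819221
617985970323/20569880897
27836875312255/926560208832
585192367527678/19478334266369
976462130429255896/32501886269137411
24440255523615565877/813502521667696188
1127181140477603798030/37518621655521436881
31928652228357569088891/1062756446065884812899
14173699646814820805127493/471776589770230529473163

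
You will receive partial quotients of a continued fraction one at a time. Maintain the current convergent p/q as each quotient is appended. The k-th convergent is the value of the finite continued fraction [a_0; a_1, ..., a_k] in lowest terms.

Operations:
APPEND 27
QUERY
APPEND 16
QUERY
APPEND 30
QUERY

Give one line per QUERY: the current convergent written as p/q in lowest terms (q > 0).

27/1
433/16
13017/481

APPEND 27: p_0 = 27·1 + 0 = 27, q_0 = 27·0 + 1 = 1 → 27/1
APPEND 16: p_1 = 16·27 + 1 = 433, q_1 = 16·1 + 0 = 16 → 433/16
APPEND 30: p_2 = 30·433 + 27 = 13017, q_2 = 30·16 + 1 = 481 → 13017/481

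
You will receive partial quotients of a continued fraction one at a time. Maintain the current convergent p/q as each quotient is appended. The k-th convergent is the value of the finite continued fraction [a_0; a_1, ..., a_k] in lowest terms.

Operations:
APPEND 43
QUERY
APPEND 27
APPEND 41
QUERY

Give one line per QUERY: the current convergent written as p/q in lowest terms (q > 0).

43/1
47685/1108

APPEND 43: p_0 = 43·1 + 0 = 43, q_0 = 43·0 + 1 = 1 → 43/1
APPEND 27: p_1 = 27·43 + 1 = 1162, q_1 = 27·1 + 0 = 27 → 1162/27
APPEND 41: p_2 = 41·1162 + 43 = 47685, q_2 = 41·27 + 1 = 1108 → 47685/1108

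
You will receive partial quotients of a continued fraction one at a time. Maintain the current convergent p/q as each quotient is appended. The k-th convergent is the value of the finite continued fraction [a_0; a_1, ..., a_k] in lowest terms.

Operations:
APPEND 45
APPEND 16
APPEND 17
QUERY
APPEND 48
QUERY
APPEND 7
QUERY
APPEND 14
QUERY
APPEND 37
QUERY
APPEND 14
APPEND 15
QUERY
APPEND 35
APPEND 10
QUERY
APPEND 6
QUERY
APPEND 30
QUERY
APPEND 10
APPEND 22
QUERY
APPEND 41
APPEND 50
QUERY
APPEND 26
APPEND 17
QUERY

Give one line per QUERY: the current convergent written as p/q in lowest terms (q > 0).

12302/273
591217/13120
4150821/92113
58702711/1302702
2176151128/48292087
460048428673/10209170887
161782246649253/3590192900537
986825699717576/21899155776187
29766553238176533/660564866186147
6600118431030800465/146466616854214601
13551775519948245899015/300734408558876029501
6008041914973588786397152/133327542891842368486009

APPEND 45: p_0 = 45·1 + 0 = 45, q_0 = 45·0 + 1 = 1 → 45/1
APPEND 16: p_1 = 16·45 + 1 = 721, q_1 = 16·1 + 0 = 16 → 721/16
APPEND 17: p_2 = 17·721 + 45 = 12302, q_2 = 17·16 + 1 = 273 → 12302/273
APPEND 48: p_3 = 48·12302 + 721 = 591217, q_3 = 48·273 + 16 = 13120 → 591217/13120
APPEND 7: p_4 = 7·591217 + 12302 = 4150821, q_4 = 7·13120 + 273 = 92113 → 4150821/92113
APPEND 14: p_5 = 14·4150821 + 591217 = 58702711, q_5 = 14·92113 + 13120 = 1302702 → 58702711/1302702
APPEND 37: p_6 = 37·58702711 + 4150821 = 2176151128, q_6 = 37·1302702 + 92113 = 48292087 → 2176151128/48292087
APPEND 14: p_7 = 14·2176151128 + 58702711 = 30524818503, q_7 = 14·48292087 + 1302702 = 677391920 → 30524818503/677391920
APPEND 15: p_8 = 15·30524818503 + 2176151128 = 460048428673, q_8 = 15·677391920 + 48292087 = 10209170887 → 460048428673/10209170887
APPEND 35: p_9 = 35·460048428673 + 30524818503 = 16132219822058, q_9 = 35·10209170887 + 677391920 = 357998372965 → 16132219822058/357998372965
APPEND 10: p_10 = 10·16132219822058 + 460048428673 = 161782246649253, q_10 = 10·357998372965 + 10209170887 = 3590192900537 → 161782246649253/3590192900537
APPEND 6: p_11 = 6·161782246649253 + 16132219822058 = 986825699717576, q_11 = 6·3590192900537 + 357998372965 = 21899155776187 → 986825699717576/21899155776187
APPEND 30: p_12 = 30·986825699717576 + 161782246649253 = 29766553238176533, q_12 = 30·21899155776187 + 3590192900537 = 660564866186147 → 29766553238176533/660564866186147
APPEND 10: p_13 = 10·29766553238176533 + 986825699717576 = 298652358081482906, q_13 = 10·660564866186147 + 21899155776187 = 6627547817637657 → 298652358081482906/6627547817637657
APPEND 22: p_14 = 22·298652358081482906 + 29766553238176533 = 6600118431030800465, q_14 = 22·6627547817637657 + 660564866186147 = 146466616854214601 → 6600118431030800465/146466616854214601
APPEND 41: p_15 = 41·6600118431030800465 + 298652358081482906 = 270903508030344301971, q_15 = 41·146466616854214601 + 6627547817637657 = 6011758838840436298 → 270903508030344301971/6011758838840436298
APPEND 50: p_16 = 50·270903508030344301971 + 6600118431030800465 = 13551775519948245899015, q_16 = 50·6011758838840436298 + 146466616854214601 = 300734408558876029501 → 13551775519948245899015/300734408558876029501
APPEND 26: p_17 = 26·13551775519948245899015 + 270903508030344301971 = 352617067026684737676361, q_17 = 26·300734408558876029501 + 6011758838840436298 = 7825106381369617203324 → 352617067026684737676361/7825106381369617203324
APPEND 17: p_18 = 17·352617067026684737676361 + 13551775519948245899015 = 6008041914973588786397152, q_18 = 17·7825106381369617203324 + 300734408558876029501 = 133327542891842368486009 → 6008041914973588786397152/133327542891842368486009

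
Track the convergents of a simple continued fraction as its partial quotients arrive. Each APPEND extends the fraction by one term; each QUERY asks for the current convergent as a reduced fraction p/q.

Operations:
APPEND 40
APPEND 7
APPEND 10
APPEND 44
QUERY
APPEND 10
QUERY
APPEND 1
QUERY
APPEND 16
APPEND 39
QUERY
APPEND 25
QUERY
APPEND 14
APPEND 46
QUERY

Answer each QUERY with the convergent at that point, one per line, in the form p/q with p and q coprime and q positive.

APPEND 40: p_0 = 40·1 + 0 = 40, q_0 = 40·0 + 1 = 1 → 40/1
APPEND 7: p_1 = 7·40 + 1 = 281, q_1 = 7·1 + 0 = 7 → 281/7
APPEND 10: p_2 = 10·281 + 40 = 2850, q_2 = 10·7 + 1 = 71 → 2850/71
APPEND 44: p_3 = 44·2850 + 281 = 125681, q_3 = 44·71 + 7 = 3131 → 125681/3131
APPEND 10: p_4 = 10·125681 + 2850 = 1259660, q_4 = 10·3131 + 71 = 31381 → 1259660/31381
APPEND 1: p_5 = 1·1259660 + 125681 = 1385341, q_5 = 1·31381 + 3131 = 34512 → 1385341/34512
APPEND 16: p_6 = 16·1385341 + 1259660 = 23425116, q_6 = 16·34512 + 31381 = 583573 → 23425116/583573
APPEND 39: p_7 = 39·23425116 + 1385341 = 914964865, q_7 = 39·583573 + 34512 = 22793859 → 914964865/22793859
APPEND 25: p_8 = 25·914964865 + 23425116 = 22897546741, q_8 = 25·22793859 + 583573 = 570430048 → 22897546741/570430048
APPEND 14: p_9 = 14·22897546741 + 914964865 = 321480619239, q_9 = 14·570430048 + 22793859 = 8008814531 → 321480619239/8008814531
APPEND 46: p_10 = 46·321480619239 + 22897546741 = 14811006031735, q_10 = 46·8008814531 + 570430048 = 368975898474 → 14811006031735/368975898474

125681/3131
1259660/31381
1385341/34512
914964865/22793859
22897546741/570430048
14811006031735/368975898474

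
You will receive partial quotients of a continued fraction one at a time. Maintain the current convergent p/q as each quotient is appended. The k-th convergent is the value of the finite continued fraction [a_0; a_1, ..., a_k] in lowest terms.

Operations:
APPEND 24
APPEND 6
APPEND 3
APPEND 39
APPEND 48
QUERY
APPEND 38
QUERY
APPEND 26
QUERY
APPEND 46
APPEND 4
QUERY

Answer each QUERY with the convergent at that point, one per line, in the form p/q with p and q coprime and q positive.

866667/35875
32951392/1363997
857602859/35499797
158788334483/6572918433

APPEND 24: p_0 = 24·1 + 0 = 24, q_0 = 24·0 + 1 = 1 → 24/1
APPEND 6: p_1 = 6·24 + 1 = 145, q_1 = 6·1 + 0 = 6 → 145/6
APPEND 3: p_2 = 3·145 + 24 = 459, q_2 = 3·6 + 1 = 19 → 459/19
APPEND 39: p_3 = 39·459 + 145 = 18046, q_3 = 39·19 + 6 = 747 → 18046/747
APPEND 48: p_4 = 48·18046 + 459 = 866667, q_4 = 48·747 + 19 = 35875 → 866667/35875
APPEND 38: p_5 = 38·866667 + 18046 = 32951392, q_5 = 38·35875 + 747 = 1363997 → 32951392/1363997
APPEND 26: p_6 = 26·32951392 + 866667 = 857602859, q_6 = 26·1363997 + 35875 = 35499797 → 857602859/35499797
APPEND 46: p_7 = 46·857602859 + 32951392 = 39482682906, q_7 = 46·35499797 + 1363997 = 1634354659 → 39482682906/1634354659
APPEND 4: p_8 = 4·39482682906 + 857602859 = 158788334483, q_8 = 4·1634354659 + 35499797 = 6572918433 → 158788334483/6572918433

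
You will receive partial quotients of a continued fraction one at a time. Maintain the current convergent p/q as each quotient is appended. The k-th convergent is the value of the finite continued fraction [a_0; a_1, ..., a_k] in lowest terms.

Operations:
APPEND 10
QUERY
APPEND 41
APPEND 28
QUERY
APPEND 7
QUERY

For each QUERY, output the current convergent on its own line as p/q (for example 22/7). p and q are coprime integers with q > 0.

APPEND 10: p_0 = 10·1 + 0 = 10, q_0 = 10·0 + 1 = 1 → 10/1
APPEND 41: p_1 = 41·10 + 1 = 411, q_1 = 41·1 + 0 = 41 → 411/41
APPEND 28: p_2 = 28·411 + 10 = 11518, q_2 = 28·41 + 1 = 1149 → 11518/1149
APPEND 7: p_3 = 7·11518 + 411 = 81037, q_3 = 7·1149 + 41 = 8084 → 81037/8084

10/1
11518/1149
81037/8084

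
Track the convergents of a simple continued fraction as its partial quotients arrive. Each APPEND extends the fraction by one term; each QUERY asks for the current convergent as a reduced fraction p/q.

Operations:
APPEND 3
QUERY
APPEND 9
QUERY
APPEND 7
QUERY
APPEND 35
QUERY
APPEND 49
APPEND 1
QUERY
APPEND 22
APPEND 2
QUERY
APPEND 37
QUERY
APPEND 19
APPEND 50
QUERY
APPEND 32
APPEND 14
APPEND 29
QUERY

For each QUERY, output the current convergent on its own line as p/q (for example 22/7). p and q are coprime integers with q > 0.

APPEND 3: p_0 = 3·1 + 0 = 3, q_0 = 3·0 + 1 = 1 → 3/1
APPEND 9: p_1 = 9·3 + 1 = 28, q_1 = 9·1 + 0 = 9 → 28/9
APPEND 7: p_2 = 7·28 + 3 = 199, q_2 = 7·9 + 1 = 64 → 199/64
APPEND 35: p_3 = 35·199 + 28 = 6993, q_3 = 35·64 + 9 = 2249 → 6993/2249
APPEND 49: p_4 = 49·6993 + 199 = 342856, q_4 = 49·2249 + 64 = 110265 → 342856/110265
APPEND 1: p_5 = 1·342856 + 6993 = 349849, q_5 = 1·110265 + 2249 = 112514 → 349849/112514
APPEND 22: p_6 = 22·349849 + 342856 = 8039534, q_6 = 22·112514 + 110265 = 2585573 → 8039534/2585573
APPEND 2: p_7 = 2·8039534 + 349849 = 16428917, q_7 = 2·2585573 + 112514 = 5283660 → 16428917/5283660
APPEND 37: p_8 = 37·16428917 + 8039534 = 615909463, q_8 = 37·5283660 + 2585573 = 198080993 → 615909463/198080993
APPEND 19: p_9 = 19·615909463 + 16428917 = 11718708714, q_9 = 19·198080993 + 5283660 = 3768822527 → 11718708714/3768822527
APPEND 50: p_10 = 50·11718708714 + 615909463 = 586551345163, q_10 = 50·3768822527 + 198080993 = 188639207343 → 586551345163/188639207343
APPEND 32: p_11 = 32·586551345163 + 11718708714 = 18781361753930, q_11 = 32·188639207343 + 3768822527 = 6040223457503 → 18781361753930/6040223457503
APPEND 14: p_12 = 14·18781361753930 + 586551345163 = 263525615900183, q_12 = 14·6040223457503 + 188639207343 = 84751767612385 → 263525615900183/84751767612385
APPEND 29: p_13 = 29·263525615900183 + 18781361753930 = 7661024222859237, q_13 = 29·84751767612385 + 6040223457503 = 2463841484216668 → 7661024222859237/2463841484216668

3/1
28/9
199/64
6993/2249
349849/112514
16428917/5283660
615909463/198080993
586551345163/188639207343
7661024222859237/2463841484216668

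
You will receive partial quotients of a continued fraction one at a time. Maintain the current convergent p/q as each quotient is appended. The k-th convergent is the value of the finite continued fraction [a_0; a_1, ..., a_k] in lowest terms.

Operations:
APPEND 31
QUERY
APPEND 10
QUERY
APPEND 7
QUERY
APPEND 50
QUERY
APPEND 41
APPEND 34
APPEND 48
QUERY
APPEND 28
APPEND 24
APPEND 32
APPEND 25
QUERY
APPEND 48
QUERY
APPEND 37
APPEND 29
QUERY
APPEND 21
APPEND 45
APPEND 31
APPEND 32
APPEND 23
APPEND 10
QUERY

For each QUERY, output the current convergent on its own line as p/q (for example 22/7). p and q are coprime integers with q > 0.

31/1
311/10
2208/71
110711/3560
7421353375/238639503
4008820471419208/128906801303705
192583535515809657/6192676305684698
206950972937650728650/6654672649543173097
45074204083542123531222169479/1449396776718917907454990637

APPEND 31: p_0 = 31·1 + 0 = 31, q_0 = 31·0 + 1 = 1 → 31/1
APPEND 10: p_1 = 10·31 + 1 = 311, q_1 = 10·1 + 0 = 10 → 311/10
APPEND 7: p_2 = 7·311 + 31 = 2208, q_2 = 7·10 + 1 = 71 → 2208/71
APPEND 50: p_3 = 50·2208 + 311 = 110711, q_3 = 50·71 + 10 = 3560 → 110711/3560
APPEND 41: p_4 = 41·110711 + 2208 = 4541359, q_4 = 41·3560 + 71 = 146031 → 4541359/146031
APPEND 34: p_5 = 34·4541359 + 110711 = 154516917, q_5 = 34·146031 + 3560 = 4968614 → 154516917/4968614
APPEND 48: p_6 = 48·154516917 + 4541359 = 7421353375, q_6 = 48·4968614 + 146031 = 238639503 → 7421353375/238639503
APPEND 28: p_7 = 28·7421353375 + 154516917 = 207952411417, q_7 = 28·238639503 + 4968614 = 6686874698 → 207952411417/6686874698
APPEND 24: p_8 = 24·207952411417 + 7421353375 = 4998279227383, q_8 = 24·6686874698 + 238639503 = 160723632255 → 4998279227383/160723632255
APPEND 32: p_9 = 32·4998279227383 + 207952411417 = 160152887687673, q_9 = 32·160723632255 + 6686874698 = 5149843106858 → 160152887687673/5149843106858
APPEND 25: p_10 = 25·160152887687673 + 4998279227383 = 4008820471419208, q_10 = 25·5149843106858 + 160723632255 = 128906801303705 → 4008820471419208/128906801303705
APPEND 48: p_11 = 48·4008820471419208 + 160152887687673 = 192583535515809657, q_11 = 48·128906801303705 + 5149843106858 = 6192676305684698 → 192583535515809657/6192676305684698
APPEND 37: p_12 = 37·192583535515809657 + 4008820471419208 = 7129599634556376517, q_12 = 37·6192676305684698 + 128906801303705 = 229257930111637531 → 7129599634556376517/229257930111637531
APPEND 29: p_13 = 29·7129599634556376517 + 192583535515809657 = 206950972937650728650, q_13 = 29·229257930111637531 + 6192676305684698 = 6654672649543173097 → 206950972937650728650/6654672649543173097
APPEND 21: p_14 = 21·206950972937650728650 + 7129599634556376517 = 4353100031325221678167, q_14 = 21·6654672649543173097 + 229257930111637531 = 139977383570518272568 → 4353100031325221678167/139977383570518272568
APPEND 45: p_15 = 45·4353100031325221678167 + 206950972937650728650 = 196096452382572626246165, q_15 = 45·139977383570518272568 + 6654672649543173097 = 6305636933322865438657 → 196096452382572626246165/6305636933322865438657
APPEND 31: p_16 = 31·196096452382572626246165 + 4353100031325221678167 = 6083343123891076635309282, q_16 = 31·6305636933322865438657 + 139977383570518272568 = 195614722316579346870935 → 6083343123891076635309282/195614722316579346870935
APPEND 32: p_17 = 32·6083343123891076635309282 + 196096452382572626246165 = 194863076416897024956143189, q_17 = 32·195614722316579346870935 + 6305636933322865438657 = 6265976751063861965308577 → 194863076416897024956143189/6265976751063861965308577
APPEND 23: p_18 = 23·194863076416897024956143189 + 6083343123891076635309282 = 4487934100712522650626602629, q_18 = 23·6265976751063861965308577 + 195614722316579346870935 = 144313079996785404548968206 → 4487934100712522650626602629/144313079996785404548968206
APPEND 10: p_19 = 10·4487934100712522650626602629 + 194863076416897024956143189 = 45074204083542123531222169479, q_19 = 10·144313079996785404548968206 + 6265976751063861965308577 = 1449396776718917907454990637 → 45074204083542123531222169479/1449396776718917907454990637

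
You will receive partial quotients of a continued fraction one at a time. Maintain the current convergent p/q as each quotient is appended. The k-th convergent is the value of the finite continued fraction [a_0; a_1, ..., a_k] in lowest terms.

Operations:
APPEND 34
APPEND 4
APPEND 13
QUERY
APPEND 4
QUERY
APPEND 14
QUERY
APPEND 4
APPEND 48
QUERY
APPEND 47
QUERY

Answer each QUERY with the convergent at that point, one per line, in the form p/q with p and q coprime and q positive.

1815/53
7397/216
105373/3077
20692045/604229
972955004/28411287

APPEND 34: p_0 = 34·1 + 0 = 34, q_0 = 34·0 + 1 = 1 → 34/1
APPEND 4: p_1 = 4·34 + 1 = 137, q_1 = 4·1 + 0 = 4 → 137/4
APPEND 13: p_2 = 13·137 + 34 = 1815, q_2 = 13·4 + 1 = 53 → 1815/53
APPEND 4: p_3 = 4·1815 + 137 = 7397, q_3 = 4·53 + 4 = 216 → 7397/216
APPEND 14: p_4 = 14·7397 + 1815 = 105373, q_4 = 14·216 + 53 = 3077 → 105373/3077
APPEND 4: p_5 = 4·105373 + 7397 = 428889, q_5 = 4·3077 + 216 = 12524 → 428889/12524
APPEND 48: p_6 = 48·428889 + 105373 = 20692045, q_6 = 48·12524 + 3077 = 604229 → 20692045/604229
APPEND 47: p_7 = 47·20692045 + 428889 = 972955004, q_7 = 47·604229 + 12524 = 28411287 → 972955004/28411287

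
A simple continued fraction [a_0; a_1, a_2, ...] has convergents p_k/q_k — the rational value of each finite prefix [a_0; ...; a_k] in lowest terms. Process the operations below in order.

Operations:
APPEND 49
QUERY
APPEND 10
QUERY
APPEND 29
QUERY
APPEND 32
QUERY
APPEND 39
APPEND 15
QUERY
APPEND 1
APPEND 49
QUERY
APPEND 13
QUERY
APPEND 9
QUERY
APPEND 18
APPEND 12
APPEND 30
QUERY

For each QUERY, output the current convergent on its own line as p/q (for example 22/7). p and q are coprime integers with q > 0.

APPEND 49: p_0 = 49·1 + 0 = 49, q_0 = 49·0 + 1 = 1 → 49/1
APPEND 10: p_1 = 10·49 + 1 = 491, q_1 = 10·1 + 0 = 10 → 491/10
APPEND 29: p_2 = 29·491 + 49 = 14288, q_2 = 29·10 + 1 = 291 → 14288/291
APPEND 32: p_3 = 32·14288 + 491 = 457707, q_3 = 32·291 + 10 = 9322 → 457707/9322
APPEND 39: p_4 = 39·457707 + 14288 = 17864861, q_4 = 39·9322 + 291 = 363849 → 17864861/363849
APPEND 15: p_5 = 15·17864861 + 457707 = 268430622, q_5 = 15·363849 + 9322 = 5467057 → 268430622/5467057
APPEND 1: p_6 = 1·268430622 + 17864861 = 286295483, q_6 = 1·5467057 + 363849 = 5830906 → 286295483/5830906
APPEND 49: p_7 = 49·286295483 + 268430622 = 14296909289, q_7 = 49·5830906 + 5467057 = 291181451 → 14296909289/291181451
APPEND 13: p_8 = 13·14296909289 + 286295483 = 186146116240, q_8 = 13·291181451 + 5830906 = 3791189769 → 186146116240/3791189769
APPEND 9: p_9 = 9·186146116240 + 14296909289 = 1689611955449, q_9 = 9·3791189769 + 291181451 = 34411889372 → 1689611955449/34411889372
APPEND 18: p_10 = 18·1689611955449 + 186146116240 = 30599161314322, q_10 = 18·34411889372 + 3791189769 = 623205198465 → 30599161314322/623205198465
APPEND 12: p_11 = 12·30599161314322 + 1689611955449 = 368879547727313, q_11 = 12·623205198465 + 34411889372 = 7512874270952 → 368879547727313/7512874270952
APPEND 30: p_12 = 30·368879547727313 + 30599161314322 = 11096985593133712, q_12 = 30·7512874270952 + 623205198465 = 226009433327025 → 11096985593133712/226009433327025

49/1
491/10
14288/291
457707/9322
268430622/5467057
14296909289/291181451
186146116240/3791189769
1689611955449/34411889372
11096985593133712/226009433327025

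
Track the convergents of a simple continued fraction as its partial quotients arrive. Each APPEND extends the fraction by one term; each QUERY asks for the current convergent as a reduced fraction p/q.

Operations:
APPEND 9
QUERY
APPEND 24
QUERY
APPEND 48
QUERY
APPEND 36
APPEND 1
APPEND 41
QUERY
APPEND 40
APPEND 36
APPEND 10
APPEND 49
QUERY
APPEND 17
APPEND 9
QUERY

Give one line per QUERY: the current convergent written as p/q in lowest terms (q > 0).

APPEND 9: p_0 = 9·1 + 0 = 9, q_0 = 9·0 + 1 = 1 → 9/1
APPEND 24: p_1 = 24·9 + 1 = 217, q_1 = 24·1 + 0 = 24 → 217/24
APPEND 48: p_2 = 48·217 + 9 = 10425, q_2 = 48·24 + 1 = 1153 → 10425/1153
APPEND 36: p_3 = 36·10425 + 217 = 375517, q_3 = 36·1153 + 24 = 41532 → 375517/41532
APPEND 1: p_4 = 1·375517 + 10425 = 385942, q_4 = 1·41532 + 1153 = 42685 → 385942/42685
APPEND 41: p_5 = 41·385942 + 375517 = 16199139, q_5 = 41·42685 + 41532 = 1791617 → 16199139/1791617
APPEND 40: p_6 = 40·16199139 + 385942 = 648351502, q_6 = 40·1791617 + 42685 = 71707365 → 648351502/71707365
APPEND 36: p_7 = 36·648351502 + 16199139 = 23356853211, q_7 = 36·71707365 + 1791617 = 2583256757 → 23356853211/2583256757
APPEND 10: p_8 = 10·23356853211 + 648351502 = 234216883612, q_8 = 10·2583256757 + 71707365 = 25904274935 → 234216883612/25904274935
APPEND 49: p_9 = 49·234216883612 + 23356853211 = 11499984150199, q_9 = 49·25904274935 + 2583256757 = 1271892728572 → 11499984150199/1271892728572
APPEND 17: p_10 = 17·11499984150199 + 234216883612 = 195733947436995, q_10 = 17·1271892728572 + 25904274935 = 21648080660659 → 195733947436995/21648080660659
APPEND 9: p_11 = 9·195733947436995 + 11499984150199 = 1773105511083154, q_11 = 9·21648080660659 + 1271892728572 = 196104618674503 → 1773105511083154/196104618674503

9/1
217/24
10425/1153
16199139/1791617
11499984150199/1271892728572
1773105511083154/196104618674503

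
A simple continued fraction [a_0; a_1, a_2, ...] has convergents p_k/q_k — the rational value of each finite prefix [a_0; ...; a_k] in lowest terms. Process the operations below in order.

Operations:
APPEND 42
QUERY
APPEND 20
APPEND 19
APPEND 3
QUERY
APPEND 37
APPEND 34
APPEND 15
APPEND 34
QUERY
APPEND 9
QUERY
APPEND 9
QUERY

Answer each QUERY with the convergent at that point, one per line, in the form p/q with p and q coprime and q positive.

APPEND 42: p_0 = 42·1 + 0 = 42, q_0 = 42·0 + 1 = 1 → 42/1
APPEND 20: p_1 = 20·42 + 1 = 841, q_1 = 20·1 + 0 = 20 → 841/20
APPEND 19: p_2 = 19·841 + 42 = 16021, q_2 = 19·20 + 1 = 381 → 16021/381
APPEND 3: p_3 = 3·16021 + 841 = 48904, q_3 = 3·381 + 20 = 1163 → 48904/1163
APPEND 37: p_4 = 37·48904 + 16021 = 1825469, q_4 = 37·1163 + 381 = 43412 → 1825469/43412
APPEND 34: p_5 = 34·1825469 + 48904 = 62114850, q_5 = 34·43412 + 1163 = 1477171 → 62114850/1477171
APPEND 15: p_6 = 15·62114850 + 1825469 = 933548219, q_6 = 15·1477171 + 43412 = 22200977 → 933548219/22200977
APPEND 34: p_7 = 34·933548219 + 62114850 = 31802754296, q_7 = 34·22200977 + 1477171 = 756310389 → 31802754296/756310389
APPEND 9: p_8 = 9·31802754296 + 933548219 = 287158336883, q_8 = 9·756310389 + 22200977 = 6828994478 → 287158336883/6828994478
APPEND 9: p_9 = 9·287158336883 + 31802754296 = 2616227786243, q_9 = 9·6828994478 + 756310389 = 62217260691 → 2616227786243/62217260691

42/1
48904/1163
31802754296/756310389
287158336883/6828994478
2616227786243/62217260691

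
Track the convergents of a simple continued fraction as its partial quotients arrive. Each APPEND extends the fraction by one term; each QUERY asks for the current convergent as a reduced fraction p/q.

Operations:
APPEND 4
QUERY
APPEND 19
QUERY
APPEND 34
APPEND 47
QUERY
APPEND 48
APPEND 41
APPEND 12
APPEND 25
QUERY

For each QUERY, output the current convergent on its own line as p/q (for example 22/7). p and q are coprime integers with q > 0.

4/1
77/19
123311/30428
73263003911/18078246734

APPEND 4: p_0 = 4·1 + 0 = 4, q_0 = 4·0 + 1 = 1 → 4/1
APPEND 19: p_1 = 19·4 + 1 = 77, q_1 = 19·1 + 0 = 19 → 77/19
APPEND 34: p_2 = 34·77 + 4 = 2622, q_2 = 34·19 + 1 = 647 → 2622/647
APPEND 47: p_3 = 47·2622 + 77 = 123311, q_3 = 47·647 + 19 = 30428 → 123311/30428
APPEND 48: p_4 = 48·123311 + 2622 = 5921550, q_4 = 48·30428 + 647 = 1461191 → 5921550/1461191
APPEND 41: p_5 = 41·5921550 + 123311 = 242906861, q_5 = 41·1461191 + 30428 = 59939259 → 242906861/59939259
APPEND 12: p_6 = 12·242906861 + 5921550 = 2920803882, q_6 = 12·59939259 + 1461191 = 720732299 → 2920803882/720732299
APPEND 25: p_7 = 25·2920803882 + 242906861 = 73263003911, q_7 = 25·720732299 + 59939259 = 18078246734 → 73263003911/18078246734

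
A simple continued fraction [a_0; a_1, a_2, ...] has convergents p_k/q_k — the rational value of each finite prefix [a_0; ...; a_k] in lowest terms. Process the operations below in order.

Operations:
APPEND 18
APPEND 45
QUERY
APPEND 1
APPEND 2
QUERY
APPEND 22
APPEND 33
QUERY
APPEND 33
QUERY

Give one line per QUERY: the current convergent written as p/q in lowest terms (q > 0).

APPEND 18: p_0 = 18·1 + 0 = 18, q_0 = 18·0 + 1 = 1 → 18/1
APPEND 45: p_1 = 45·18 + 1 = 811, q_1 = 45·1 + 0 = 45 → 811/45
APPEND 1: p_2 = 1·811 + 18 = 829, q_2 = 1·45 + 1 = 46 → 829/46
APPEND 2: p_3 = 2·829 + 811 = 2469, q_3 = 2·46 + 45 = 137 → 2469/137
APPEND 22: p_4 = 22·2469 + 829 = 55147, q_4 = 22·137 + 46 = 3060 → 55147/3060
APPEND 33: p_5 = 33·55147 + 2469 = 1822320, q_5 = 33·3060 + 137 = 101117 → 1822320/101117
APPEND 33: p_6 = 33·1822320 + 55147 = 60191707, q_6 = 33·101117 + 3060 = 3339921 → 60191707/3339921

811/45
2469/137
1822320/101117
60191707/3339921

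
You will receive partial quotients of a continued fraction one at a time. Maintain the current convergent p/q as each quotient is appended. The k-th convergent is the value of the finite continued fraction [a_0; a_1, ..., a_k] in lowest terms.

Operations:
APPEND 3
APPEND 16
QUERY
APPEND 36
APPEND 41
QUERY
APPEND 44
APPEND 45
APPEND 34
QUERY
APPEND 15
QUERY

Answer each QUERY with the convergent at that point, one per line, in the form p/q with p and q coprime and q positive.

APPEND 3: p_0 = 3·1 + 0 = 3, q_0 = 3·0 + 1 = 1 → 3/1
APPEND 16: p_1 = 16·3 + 1 = 49, q_1 = 16·1 + 0 = 16 → 49/16
APPEND 36: p_2 = 36·49 + 3 = 1767, q_2 = 36·16 + 1 = 577 → 1767/577
APPEND 41: p_3 = 41·1767 + 49 = 72496, q_3 = 41·577 + 16 = 23673 → 72496/23673
APPEND 44: p_4 = 44·72496 + 1767 = 3191591, q_4 = 44·23673 + 577 = 1042189 → 3191591/1042189
APPEND 45: p_5 = 45·3191591 + 72496 = 143694091, q_5 = 45·1042189 + 23673 = 46922178 → 143694091/46922178
APPEND 34: p_6 = 34·143694091 + 3191591 = 4888790685, q_6 = 34·46922178 + 1042189 = 1596396241 → 4888790685/1596396241
APPEND 15: p_7 = 15·4888790685 + 143694091 = 73475554366, q_7 = 15·1596396241 + 46922178 = 23992865793 → 73475554366/23992865793

49/16
72496/23673
4888790685/1596396241
73475554366/23992865793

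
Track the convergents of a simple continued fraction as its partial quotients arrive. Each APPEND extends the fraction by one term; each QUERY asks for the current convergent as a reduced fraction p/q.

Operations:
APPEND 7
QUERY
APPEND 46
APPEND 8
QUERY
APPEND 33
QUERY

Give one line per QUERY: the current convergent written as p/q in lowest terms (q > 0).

APPEND 7: p_0 = 7·1 + 0 = 7, q_0 = 7·0 + 1 = 1 → 7/1
APPEND 46: p_1 = 46·7 + 1 = 323, q_1 = 46·1 + 0 = 46 → 323/46
APPEND 8: p_2 = 8·323 + 7 = 2591, q_2 = 8·46 + 1 = 369 → 2591/369
APPEND 33: p_3 = 33·2591 + 323 = 85826, q_3 = 33·369 + 46 = 12223 → 85826/12223

7/1
2591/369
85826/12223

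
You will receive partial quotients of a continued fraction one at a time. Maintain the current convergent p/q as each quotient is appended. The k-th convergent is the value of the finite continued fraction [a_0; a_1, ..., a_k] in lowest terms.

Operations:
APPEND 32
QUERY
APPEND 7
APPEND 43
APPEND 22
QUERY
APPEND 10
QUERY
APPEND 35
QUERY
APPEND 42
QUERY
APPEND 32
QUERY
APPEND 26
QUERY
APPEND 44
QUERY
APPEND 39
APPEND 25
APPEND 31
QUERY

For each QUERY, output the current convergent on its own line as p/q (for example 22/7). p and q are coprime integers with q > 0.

APPEND 32: p_0 = 32·1 + 0 = 32, q_0 = 32·0 + 1 = 1 → 32/1
APPEND 7: p_1 = 7·32 + 1 = 225, q_1 = 7·1 + 0 = 7 → 225/7
APPEND 43: p_2 = 43·225 + 32 = 9707, q_2 = 43·7 + 1 = 302 → 9707/302
APPEND 22: p_3 = 22·9707 + 225 = 213779, q_3 = 22·302 + 7 = 6651 → 213779/6651
APPEND 10: p_4 = 10·213779 + 9707 = 2147497, q_4 = 10·6651 + 302 = 66812 → 2147497/66812
APPEND 35: p_5 = 35·2147497 + 213779 = 75376174, q_5 = 35·66812 + 6651 = 2345071 → 75376174/2345071
APPEND 42: p_6 = 42·75376174 + 2147497 = 3167946805, q_6 = 42·2345071 + 66812 = 98559794 → 3167946805/98559794
APPEND 32: p_7 = 32·3167946805 + 75376174 = 101449673934, q_7 = 32·98559794 + 2345071 = 3156258479 → 101449673934/3156258479
APPEND 26: p_8 = 26·101449673934 + 3167946805 = 2640859469089, q_8 = 26·3156258479 + 98559794 = 82161280248 → 2640859469089/82161280248
APPEND 44: p_9 = 44·2640859469089 + 101449673934 = 116299266313850, q_9 = 44·82161280248 + 3156258479 = 3618252589391 → 116299266313850/3618252589391
APPEND 39: p_10 = 39·116299266313850 + 2640859469089 = 4538312245709239, q_10 = 39·3618252589391 + 82161280248 = 141194012266497 → 4538312245709239/141194012266497
APPEND 25: p_11 = 25·4538312245709239 + 116299266313850 = 113574105409044825, q_11 = 25·141194012266497 + 3618252589391 = 3533468559251816 → 113574105409044825/3533468559251816
APPEND 31: p_12 = 31·113574105409044825 + 4538312245709239 = 3525335579926098814, q_12 = 31·3533468559251816 + 141194012266497 = 109678719349072793 → 3525335579926098814/109678719349072793

32/1
213779/6651
2147497/66812
75376174/2345071
3167946805/98559794
101449673934/3156258479
2640859469089/82161280248
116299266313850/3618252589391
3525335579926098814/109678719349072793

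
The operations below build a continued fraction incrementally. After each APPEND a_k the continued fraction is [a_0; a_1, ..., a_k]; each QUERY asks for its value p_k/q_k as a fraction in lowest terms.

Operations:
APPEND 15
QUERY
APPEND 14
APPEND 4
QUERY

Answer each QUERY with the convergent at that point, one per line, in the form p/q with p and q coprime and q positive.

15/1
859/57

APPEND 15: p_0 = 15·1 + 0 = 15, q_0 = 15·0 + 1 = 1 → 15/1
APPEND 14: p_1 = 14·15 + 1 = 211, q_1 = 14·1 + 0 = 14 → 211/14
APPEND 4: p_2 = 4·211 + 15 = 859, q_2 = 4·14 + 1 = 57 → 859/57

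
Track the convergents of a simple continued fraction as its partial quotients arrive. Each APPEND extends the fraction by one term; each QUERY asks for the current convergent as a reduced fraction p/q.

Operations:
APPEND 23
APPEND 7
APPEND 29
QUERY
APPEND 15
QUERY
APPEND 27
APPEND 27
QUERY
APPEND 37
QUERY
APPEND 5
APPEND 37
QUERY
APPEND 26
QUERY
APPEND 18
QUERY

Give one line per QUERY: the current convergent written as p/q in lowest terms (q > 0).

APPEND 23: p_0 = 23·1 + 0 = 23, q_0 = 23·0 + 1 = 1 → 23/1
APPEND 7: p_1 = 7·23 + 1 = 162, q_1 = 7·1 + 0 = 7 → 162/7
APPEND 29: p_2 = 29·162 + 23 = 4721, q_2 = 29·7 + 1 = 204 → 4721/204
APPEND 15: p_3 = 15·4721 + 162 = 70977, q_3 = 15·204 + 7 = 3067 → 70977/3067
APPEND 27: p_4 = 27·70977 + 4721 = 1921100, q_4 = 27·3067 + 204 = 83013 → 1921100/83013
APPEND 27: p_5 = 27·1921100 + 70977 = 51940677, q_5 = 27·83013 + 3067 = 2244418 → 51940677/2244418
APPEND 37: p_6 = 37·51940677 + 1921100 = 1923726149, q_6 = 37·2244418 + 83013 = 83126479 → 1923726149/83126479
APPEND 5: p_7 = 5·1923726149 + 51940677 = 9670571422, q_7 = 5·83126479 + 2244418 = 417876813 → 9670571422/417876813
APPEND 37: p_8 = 37·9670571422 + 1923726149 = 359734868763, q_8 = 37·417876813 + 83126479 = 15544568560 → 359734868763/15544568560
APPEND 26: p_9 = 26·359734868763 + 9670571422 = 9362777159260, q_9 = 26·15544568560 + 417876813 = 404576659373 → 9362777159260/404576659373
APPEND 18: p_10 = 18·9362777159260 + 359734868763 = 168889723735443, q_10 = 18·404576659373 + 15544568560 = 7297924437274 → 168889723735443/7297924437274

4721/204
70977/3067
51940677/2244418
1923726149/83126479
359734868763/15544568560
9362777159260/404576659373
168889723735443/7297924437274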